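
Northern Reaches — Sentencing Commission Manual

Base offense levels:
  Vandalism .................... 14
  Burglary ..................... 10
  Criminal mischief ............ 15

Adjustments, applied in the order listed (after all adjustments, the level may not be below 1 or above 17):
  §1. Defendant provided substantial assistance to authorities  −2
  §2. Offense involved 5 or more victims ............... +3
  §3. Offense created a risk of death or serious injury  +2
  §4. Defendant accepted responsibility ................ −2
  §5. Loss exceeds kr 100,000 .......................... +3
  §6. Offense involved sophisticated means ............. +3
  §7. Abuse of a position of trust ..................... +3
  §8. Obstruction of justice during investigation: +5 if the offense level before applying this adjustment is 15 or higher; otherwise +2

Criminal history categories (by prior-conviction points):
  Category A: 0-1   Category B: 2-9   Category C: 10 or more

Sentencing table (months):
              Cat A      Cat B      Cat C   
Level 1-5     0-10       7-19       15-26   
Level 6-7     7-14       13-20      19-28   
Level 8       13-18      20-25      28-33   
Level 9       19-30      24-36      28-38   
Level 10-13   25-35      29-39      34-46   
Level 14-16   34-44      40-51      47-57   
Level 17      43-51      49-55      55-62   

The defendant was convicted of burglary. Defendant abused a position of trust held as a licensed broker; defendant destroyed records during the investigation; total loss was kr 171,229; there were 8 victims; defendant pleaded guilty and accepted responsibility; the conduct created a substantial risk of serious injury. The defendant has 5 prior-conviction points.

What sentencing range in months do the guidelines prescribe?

Base offense level for burglary: 10.
§1 does not apply.
§2 applies: 10 + 3 = 13.
§3 applies: 13 + 2 = 15.
§4 applies: 15 − 2 = 13.
§5 applies: 13 + 3 = 16.
§7 applies: 16 + 3 = 19.
§8 applies (level before this adjustment is 19 ≥ 15, so +5): 19 + 5 = 24.
Level 24 exceeds the maximum of 17; capped at 17.
Final offense level: 17.
Criminal history: 5 prior points → Category B (2-9).
Level 17 falls in the 17 band.
Grid: Level 17 × Category B = 49-55 months.

49-55 months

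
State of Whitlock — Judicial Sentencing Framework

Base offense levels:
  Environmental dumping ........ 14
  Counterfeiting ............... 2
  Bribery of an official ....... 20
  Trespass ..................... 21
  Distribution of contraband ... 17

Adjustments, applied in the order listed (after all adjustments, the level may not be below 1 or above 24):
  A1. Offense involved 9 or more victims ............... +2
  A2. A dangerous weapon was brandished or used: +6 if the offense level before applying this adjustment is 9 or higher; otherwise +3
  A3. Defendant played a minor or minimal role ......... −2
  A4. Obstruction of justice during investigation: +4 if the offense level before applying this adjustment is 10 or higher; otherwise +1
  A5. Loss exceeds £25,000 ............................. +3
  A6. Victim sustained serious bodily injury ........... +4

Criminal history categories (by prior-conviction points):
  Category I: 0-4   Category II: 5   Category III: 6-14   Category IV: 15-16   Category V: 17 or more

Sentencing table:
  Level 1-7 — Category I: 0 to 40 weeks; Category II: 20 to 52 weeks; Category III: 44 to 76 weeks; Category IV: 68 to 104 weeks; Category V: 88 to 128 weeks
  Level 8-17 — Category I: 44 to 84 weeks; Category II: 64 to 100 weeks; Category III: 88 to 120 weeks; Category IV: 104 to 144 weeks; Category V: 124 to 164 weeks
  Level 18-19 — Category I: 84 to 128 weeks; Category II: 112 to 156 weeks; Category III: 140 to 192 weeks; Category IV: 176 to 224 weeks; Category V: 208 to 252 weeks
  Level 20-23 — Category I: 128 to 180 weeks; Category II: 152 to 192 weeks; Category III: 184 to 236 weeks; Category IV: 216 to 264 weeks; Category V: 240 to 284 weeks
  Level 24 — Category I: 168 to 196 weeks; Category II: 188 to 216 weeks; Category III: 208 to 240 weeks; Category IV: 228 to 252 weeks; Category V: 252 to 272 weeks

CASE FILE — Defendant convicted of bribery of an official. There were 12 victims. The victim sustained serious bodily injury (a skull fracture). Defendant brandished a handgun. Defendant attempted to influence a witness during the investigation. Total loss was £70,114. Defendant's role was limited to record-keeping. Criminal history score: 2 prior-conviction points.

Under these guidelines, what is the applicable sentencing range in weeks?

168-196 weeks

Base offense level for bribery of an official: 20.
A1 applies: 20 + 2 = 22.
A2 applies (level before this adjustment is 22 ≥ 9, so +6): 22 + 6 = 28.
A3 applies: 28 − 2 = 26.
A4 applies (level before this adjustment is 26 ≥ 10, so +4): 26 + 4 = 30.
A5 applies: 30 + 3 = 33.
A6 applies: 33 + 4 = 37.
Level 37 exceeds the maximum of 24; capped at 24.
Final offense level: 24.
Criminal history: 2 prior points → Category I (0-4).
Level 24 falls in the 24 band.
Grid: Level 24 × Category I = 168-196 weeks.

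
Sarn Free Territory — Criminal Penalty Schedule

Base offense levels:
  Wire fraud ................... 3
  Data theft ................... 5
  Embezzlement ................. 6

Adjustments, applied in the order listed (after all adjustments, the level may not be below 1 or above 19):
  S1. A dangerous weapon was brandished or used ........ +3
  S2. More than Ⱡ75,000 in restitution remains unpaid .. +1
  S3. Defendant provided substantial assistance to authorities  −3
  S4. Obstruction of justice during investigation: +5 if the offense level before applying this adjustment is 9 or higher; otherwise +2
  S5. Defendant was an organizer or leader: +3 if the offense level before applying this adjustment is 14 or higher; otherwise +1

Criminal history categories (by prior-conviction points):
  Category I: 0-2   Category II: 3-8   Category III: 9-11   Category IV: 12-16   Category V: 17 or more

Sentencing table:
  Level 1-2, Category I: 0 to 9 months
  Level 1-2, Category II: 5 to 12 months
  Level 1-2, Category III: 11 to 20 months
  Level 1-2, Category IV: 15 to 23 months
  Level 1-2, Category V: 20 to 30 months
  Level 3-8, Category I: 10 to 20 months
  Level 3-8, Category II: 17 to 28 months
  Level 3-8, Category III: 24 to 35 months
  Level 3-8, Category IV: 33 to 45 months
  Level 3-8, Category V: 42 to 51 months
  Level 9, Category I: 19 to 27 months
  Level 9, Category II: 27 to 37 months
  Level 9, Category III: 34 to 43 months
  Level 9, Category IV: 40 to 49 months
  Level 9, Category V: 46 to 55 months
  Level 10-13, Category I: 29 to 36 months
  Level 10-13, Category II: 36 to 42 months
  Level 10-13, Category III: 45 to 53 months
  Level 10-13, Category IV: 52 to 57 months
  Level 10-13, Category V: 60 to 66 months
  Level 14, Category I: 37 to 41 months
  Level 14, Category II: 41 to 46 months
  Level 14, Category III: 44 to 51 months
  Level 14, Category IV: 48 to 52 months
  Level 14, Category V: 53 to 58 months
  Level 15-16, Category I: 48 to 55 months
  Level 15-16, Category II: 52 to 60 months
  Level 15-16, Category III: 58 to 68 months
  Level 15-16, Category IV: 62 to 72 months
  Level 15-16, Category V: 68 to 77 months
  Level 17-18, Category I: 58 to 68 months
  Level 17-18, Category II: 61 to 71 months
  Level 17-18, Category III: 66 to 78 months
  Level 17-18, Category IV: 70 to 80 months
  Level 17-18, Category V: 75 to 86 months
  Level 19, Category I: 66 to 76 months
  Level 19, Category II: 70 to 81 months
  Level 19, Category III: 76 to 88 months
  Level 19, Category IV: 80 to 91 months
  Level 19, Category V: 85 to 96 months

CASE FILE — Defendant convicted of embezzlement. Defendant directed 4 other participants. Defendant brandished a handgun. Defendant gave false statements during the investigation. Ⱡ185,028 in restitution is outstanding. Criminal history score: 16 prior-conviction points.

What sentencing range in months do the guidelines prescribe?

Base offense level for embezzlement: 6.
S1 applies: 6 + 3 = 9.
S2 applies: 9 + 1 = 10.
S3 does not apply.
S4 applies (level before this adjustment is 10 ≥ 9, so +5): 10 + 5 = 15.
S5 applies (level before this adjustment is 15 ≥ 14, so +3): 15 + 3 = 18.
Final offense level: 18.
Criminal history: 16 prior points → Category IV (12-16).
Level 18 falls in the 17-18 band.
Grid: Level 17-18 × Category IV = 70-80 months.

70-80 months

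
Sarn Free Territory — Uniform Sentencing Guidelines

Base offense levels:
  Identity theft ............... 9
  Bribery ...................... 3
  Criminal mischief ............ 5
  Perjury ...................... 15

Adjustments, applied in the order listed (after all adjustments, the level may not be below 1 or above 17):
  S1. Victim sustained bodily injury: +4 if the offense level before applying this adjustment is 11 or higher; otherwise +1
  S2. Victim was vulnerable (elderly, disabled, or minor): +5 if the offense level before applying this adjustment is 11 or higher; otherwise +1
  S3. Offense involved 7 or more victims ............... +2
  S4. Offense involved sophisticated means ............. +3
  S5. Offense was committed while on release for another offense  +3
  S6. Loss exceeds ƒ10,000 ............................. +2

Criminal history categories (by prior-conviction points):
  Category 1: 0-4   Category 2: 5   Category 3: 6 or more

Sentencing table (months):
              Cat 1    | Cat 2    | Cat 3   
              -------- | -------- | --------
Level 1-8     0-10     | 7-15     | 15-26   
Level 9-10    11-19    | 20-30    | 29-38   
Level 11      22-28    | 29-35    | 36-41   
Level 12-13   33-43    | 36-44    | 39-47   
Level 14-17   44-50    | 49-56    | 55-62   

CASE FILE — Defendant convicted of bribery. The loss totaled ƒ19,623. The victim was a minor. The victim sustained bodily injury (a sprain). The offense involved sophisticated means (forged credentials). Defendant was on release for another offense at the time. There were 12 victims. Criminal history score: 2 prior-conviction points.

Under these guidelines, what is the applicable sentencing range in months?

44-50 months

Base offense level for bribery: 3.
S1 applies (level before this adjustment is 3 < 11, so +1): 3 + 1 = 4.
S2 applies (level before this adjustment is 4 < 11, so +1): 4 + 1 = 5.
S3 applies: 5 + 2 = 7.
S4 applies: 7 + 3 = 10.
S5 applies: 10 + 3 = 13.
S6 applies: 13 + 2 = 15.
Final offense level: 15.
Criminal history: 2 prior points → Category 1 (0-4).
Level 15 falls in the 14-17 band.
Grid: Level 14-17 × Category 1 = 44-50 months.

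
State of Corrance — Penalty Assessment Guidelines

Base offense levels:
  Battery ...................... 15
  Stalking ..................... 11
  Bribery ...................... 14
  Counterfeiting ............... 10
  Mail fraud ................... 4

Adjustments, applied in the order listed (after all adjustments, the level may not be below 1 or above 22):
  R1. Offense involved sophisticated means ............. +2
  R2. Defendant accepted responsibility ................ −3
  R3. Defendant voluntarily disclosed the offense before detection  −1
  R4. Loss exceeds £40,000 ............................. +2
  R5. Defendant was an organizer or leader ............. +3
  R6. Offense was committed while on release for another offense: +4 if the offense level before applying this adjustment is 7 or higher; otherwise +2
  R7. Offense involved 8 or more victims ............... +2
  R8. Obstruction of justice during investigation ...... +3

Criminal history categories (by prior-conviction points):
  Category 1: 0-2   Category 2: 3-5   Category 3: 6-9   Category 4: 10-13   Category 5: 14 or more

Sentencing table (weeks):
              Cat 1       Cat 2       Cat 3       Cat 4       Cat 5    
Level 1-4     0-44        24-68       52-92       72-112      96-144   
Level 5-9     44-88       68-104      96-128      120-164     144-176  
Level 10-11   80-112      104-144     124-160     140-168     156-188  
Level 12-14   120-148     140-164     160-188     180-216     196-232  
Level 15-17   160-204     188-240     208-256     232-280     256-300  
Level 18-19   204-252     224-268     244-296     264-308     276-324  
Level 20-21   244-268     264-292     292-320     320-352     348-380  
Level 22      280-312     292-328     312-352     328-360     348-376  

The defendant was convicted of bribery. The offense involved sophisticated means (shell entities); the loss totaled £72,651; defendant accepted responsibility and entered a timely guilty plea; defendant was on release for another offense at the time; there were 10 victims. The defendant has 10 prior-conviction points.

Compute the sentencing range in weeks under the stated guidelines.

Base offense level for bribery: 14.
R1 applies: 14 + 2 = 16.
R2 applies: 16 − 3 = 13.
R3 does not apply.
R4 applies: 13 + 2 = 15.
R5 does not apply.
R6 applies (level before this adjustment is 15 ≥ 7, so +4): 15 + 4 = 19.
R7 applies: 19 + 2 = 21.
R8 does not apply.
Final offense level: 21.
Criminal history: 10 prior points → Category 4 (10-13).
Level 21 falls in the 20-21 band.
Grid: Level 20-21 × Category 4 = 320-352 weeks.

320-352 weeks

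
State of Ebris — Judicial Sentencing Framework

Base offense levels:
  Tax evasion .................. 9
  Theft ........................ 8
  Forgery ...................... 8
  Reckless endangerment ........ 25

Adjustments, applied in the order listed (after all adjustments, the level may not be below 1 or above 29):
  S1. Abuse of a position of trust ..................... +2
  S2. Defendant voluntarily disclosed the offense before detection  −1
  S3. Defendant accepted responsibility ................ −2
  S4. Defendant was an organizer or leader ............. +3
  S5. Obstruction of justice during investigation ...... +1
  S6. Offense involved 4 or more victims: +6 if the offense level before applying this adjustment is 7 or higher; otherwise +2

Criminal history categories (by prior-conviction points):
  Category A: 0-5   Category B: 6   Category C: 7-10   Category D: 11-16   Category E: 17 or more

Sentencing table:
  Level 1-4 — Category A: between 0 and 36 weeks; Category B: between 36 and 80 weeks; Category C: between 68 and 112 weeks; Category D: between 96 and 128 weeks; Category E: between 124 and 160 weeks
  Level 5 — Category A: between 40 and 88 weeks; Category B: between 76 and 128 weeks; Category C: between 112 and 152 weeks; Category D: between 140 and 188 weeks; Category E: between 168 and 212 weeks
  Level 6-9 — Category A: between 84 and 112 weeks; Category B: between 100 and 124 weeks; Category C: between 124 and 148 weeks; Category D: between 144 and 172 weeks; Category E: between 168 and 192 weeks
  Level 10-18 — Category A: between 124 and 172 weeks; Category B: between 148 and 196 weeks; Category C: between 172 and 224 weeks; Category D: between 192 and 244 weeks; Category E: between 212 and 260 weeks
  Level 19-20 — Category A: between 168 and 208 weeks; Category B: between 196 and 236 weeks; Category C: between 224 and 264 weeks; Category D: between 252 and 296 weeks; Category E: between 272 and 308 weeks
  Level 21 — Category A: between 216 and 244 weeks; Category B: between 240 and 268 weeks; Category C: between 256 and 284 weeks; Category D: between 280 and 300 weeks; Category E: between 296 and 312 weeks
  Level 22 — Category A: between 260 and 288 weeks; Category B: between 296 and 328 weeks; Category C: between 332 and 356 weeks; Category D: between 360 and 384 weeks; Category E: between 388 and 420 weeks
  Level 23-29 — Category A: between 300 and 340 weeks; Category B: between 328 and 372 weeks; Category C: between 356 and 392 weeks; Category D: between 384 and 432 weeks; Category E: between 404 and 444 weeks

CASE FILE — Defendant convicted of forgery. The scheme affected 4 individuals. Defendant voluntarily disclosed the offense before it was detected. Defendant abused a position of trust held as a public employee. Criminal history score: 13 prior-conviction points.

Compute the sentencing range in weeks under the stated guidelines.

Base offense level for forgery: 8.
S1 applies: 8 + 2 = 10.
S2 applies: 10 − 1 = 9.
S6 applies (level before this adjustment is 9 ≥ 7, so +6): 9 + 6 = 15.
Final offense level: 15.
Criminal history: 13 prior points → Category D (11-16).
Level 15 falls in the 10-18 band.
Grid: Level 10-18 × Category D = 192-244 weeks.

192-244 weeks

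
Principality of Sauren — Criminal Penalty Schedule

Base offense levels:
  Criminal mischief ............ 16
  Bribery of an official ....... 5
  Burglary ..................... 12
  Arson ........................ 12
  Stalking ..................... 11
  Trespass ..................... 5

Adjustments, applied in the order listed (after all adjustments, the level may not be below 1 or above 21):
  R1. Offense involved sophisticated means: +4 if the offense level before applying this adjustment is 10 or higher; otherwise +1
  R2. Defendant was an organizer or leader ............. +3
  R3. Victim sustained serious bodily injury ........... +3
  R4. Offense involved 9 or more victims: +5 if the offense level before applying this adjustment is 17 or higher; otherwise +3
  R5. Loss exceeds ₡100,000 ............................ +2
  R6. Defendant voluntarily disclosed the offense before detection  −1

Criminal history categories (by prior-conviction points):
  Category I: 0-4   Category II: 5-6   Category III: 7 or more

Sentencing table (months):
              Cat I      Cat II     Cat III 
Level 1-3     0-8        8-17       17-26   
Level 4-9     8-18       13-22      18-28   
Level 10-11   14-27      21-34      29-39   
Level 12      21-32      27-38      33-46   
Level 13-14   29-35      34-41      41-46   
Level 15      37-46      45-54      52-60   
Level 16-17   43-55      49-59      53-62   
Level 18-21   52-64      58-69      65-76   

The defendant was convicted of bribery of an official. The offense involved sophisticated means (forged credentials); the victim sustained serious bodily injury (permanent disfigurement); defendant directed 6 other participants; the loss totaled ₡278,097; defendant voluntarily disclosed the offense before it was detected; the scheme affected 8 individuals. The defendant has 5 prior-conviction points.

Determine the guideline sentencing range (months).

Base offense level for bribery of an official: 5.
R1 applies (level before this adjustment is 5 < 10, so +1): 5 + 1 = 6.
R2 applies: 6 + 3 = 9.
R3 applies: 9 + 3 = 12.
R4 does not apply.
R5 applies: 12 + 2 = 14.
R6 applies: 14 − 1 = 13.
Final offense level: 13.
Criminal history: 5 prior points → Category II (5-6).
Level 13 falls in the 13-14 band.
Grid: Level 13-14 × Category II = 34-41 months.

34-41 months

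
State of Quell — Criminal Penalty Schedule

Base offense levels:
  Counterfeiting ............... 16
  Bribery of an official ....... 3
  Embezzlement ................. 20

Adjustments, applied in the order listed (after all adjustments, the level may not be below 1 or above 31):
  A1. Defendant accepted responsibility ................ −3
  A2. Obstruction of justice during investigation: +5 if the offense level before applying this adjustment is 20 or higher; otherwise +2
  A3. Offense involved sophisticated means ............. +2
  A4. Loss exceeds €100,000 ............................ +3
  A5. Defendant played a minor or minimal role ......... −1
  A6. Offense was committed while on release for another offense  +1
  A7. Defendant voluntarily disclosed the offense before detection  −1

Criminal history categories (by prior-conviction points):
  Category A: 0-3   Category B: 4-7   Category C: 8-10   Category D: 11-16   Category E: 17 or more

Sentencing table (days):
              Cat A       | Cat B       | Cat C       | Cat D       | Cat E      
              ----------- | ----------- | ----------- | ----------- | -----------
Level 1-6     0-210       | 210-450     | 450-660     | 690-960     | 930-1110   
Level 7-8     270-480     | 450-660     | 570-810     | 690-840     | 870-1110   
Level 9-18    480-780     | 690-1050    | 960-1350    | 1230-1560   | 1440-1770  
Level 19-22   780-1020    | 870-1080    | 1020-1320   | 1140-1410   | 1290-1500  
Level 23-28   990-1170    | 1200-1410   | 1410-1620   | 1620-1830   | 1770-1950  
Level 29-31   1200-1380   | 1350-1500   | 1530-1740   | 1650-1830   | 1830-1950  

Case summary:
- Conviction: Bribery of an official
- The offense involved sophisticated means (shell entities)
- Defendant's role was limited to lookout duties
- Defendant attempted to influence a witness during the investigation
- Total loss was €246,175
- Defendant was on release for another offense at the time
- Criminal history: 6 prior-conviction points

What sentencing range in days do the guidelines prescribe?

690-1050 days

Base offense level for bribery of an official: 3.
A1 does not apply.
A2 applies (level before this adjustment is 3 < 20, so +2): 3 + 2 = 5.
A3 applies: 5 + 2 = 7.
A4 applies: 7 + 3 = 10.
A5 applies: 10 − 1 = 9.
A6 applies: 9 + 1 = 10.
A7 does not apply.
Final offense level: 10.
Criminal history: 6 prior points → Category B (4-7).
Level 10 falls in the 9-18 band.
Grid: Level 9-18 × Category B = 690-1050 days.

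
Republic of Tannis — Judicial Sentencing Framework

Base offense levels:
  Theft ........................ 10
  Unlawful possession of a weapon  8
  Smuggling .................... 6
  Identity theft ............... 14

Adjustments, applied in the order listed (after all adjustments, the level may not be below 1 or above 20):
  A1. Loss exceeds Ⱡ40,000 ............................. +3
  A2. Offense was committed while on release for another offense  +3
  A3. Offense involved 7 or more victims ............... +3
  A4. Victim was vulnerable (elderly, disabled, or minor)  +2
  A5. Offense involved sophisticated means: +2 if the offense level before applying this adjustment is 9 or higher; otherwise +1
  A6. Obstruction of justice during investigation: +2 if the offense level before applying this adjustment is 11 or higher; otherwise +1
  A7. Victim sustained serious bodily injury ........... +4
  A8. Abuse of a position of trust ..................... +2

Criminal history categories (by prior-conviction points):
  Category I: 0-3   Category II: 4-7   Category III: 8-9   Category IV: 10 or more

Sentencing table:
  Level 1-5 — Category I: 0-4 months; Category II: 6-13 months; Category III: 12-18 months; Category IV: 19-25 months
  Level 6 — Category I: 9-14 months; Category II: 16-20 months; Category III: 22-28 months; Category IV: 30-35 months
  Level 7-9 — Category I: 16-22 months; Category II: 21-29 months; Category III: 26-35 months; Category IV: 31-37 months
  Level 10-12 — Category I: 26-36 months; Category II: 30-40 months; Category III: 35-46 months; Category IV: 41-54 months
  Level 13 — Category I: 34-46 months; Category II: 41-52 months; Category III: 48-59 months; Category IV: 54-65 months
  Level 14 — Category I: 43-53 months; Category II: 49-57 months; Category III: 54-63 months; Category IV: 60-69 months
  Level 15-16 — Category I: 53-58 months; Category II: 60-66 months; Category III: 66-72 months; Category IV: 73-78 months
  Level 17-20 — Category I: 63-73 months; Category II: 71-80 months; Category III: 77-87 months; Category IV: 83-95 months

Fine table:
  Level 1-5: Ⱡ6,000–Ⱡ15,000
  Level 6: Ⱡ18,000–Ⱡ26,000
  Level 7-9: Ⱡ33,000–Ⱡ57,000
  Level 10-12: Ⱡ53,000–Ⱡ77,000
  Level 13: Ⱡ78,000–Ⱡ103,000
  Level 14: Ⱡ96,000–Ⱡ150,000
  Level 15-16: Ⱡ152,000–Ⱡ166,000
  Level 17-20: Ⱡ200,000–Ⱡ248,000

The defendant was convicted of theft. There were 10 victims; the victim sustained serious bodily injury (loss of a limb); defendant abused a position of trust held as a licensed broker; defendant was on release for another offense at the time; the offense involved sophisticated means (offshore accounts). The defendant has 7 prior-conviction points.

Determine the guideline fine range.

Base offense level for theft: 10.
A2 applies: 10 + 3 = 13.
A3 applies: 13 + 3 = 16.
A5 applies (level before this adjustment is 16 ≥ 9, so +2): 16 + 2 = 18.
A7 applies: 18 + 4 = 22.
A8 applies: 22 + 2 = 24.
Level 24 exceeds the maximum of 20; capped at 20.
Final offense level: 20.
Level 20 falls in the 17-20 band.
Fine table: Level 17-20 → Ⱡ200,000–Ⱡ248,000.

Ⱡ200,000–Ⱡ248,000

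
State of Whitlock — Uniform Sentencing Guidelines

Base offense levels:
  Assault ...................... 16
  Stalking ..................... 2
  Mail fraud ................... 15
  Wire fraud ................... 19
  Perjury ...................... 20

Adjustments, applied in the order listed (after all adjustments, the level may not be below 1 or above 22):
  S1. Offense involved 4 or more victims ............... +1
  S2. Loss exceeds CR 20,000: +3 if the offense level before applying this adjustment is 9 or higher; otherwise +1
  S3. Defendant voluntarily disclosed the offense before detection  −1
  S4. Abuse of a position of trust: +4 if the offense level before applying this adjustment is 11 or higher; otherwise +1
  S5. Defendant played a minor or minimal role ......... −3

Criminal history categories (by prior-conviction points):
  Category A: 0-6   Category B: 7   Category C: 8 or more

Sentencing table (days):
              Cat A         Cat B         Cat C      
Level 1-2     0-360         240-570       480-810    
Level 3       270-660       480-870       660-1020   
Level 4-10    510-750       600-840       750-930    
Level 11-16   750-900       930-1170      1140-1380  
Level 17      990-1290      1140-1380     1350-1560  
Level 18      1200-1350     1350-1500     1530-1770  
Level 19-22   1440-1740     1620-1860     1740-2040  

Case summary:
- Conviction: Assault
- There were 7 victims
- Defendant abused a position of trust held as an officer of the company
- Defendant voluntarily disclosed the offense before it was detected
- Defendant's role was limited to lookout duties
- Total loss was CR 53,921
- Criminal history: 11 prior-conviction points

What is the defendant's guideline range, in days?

Base offense level for assault: 16.
S1 applies: 16 + 1 = 17.
S2 applies (level before this adjustment is 17 ≥ 9, so +3): 17 + 3 = 20.
S3 applies: 20 − 1 = 19.
S4 applies (level before this adjustment is 19 ≥ 11, so +4): 19 + 4 = 23.
S5 applies: 23 − 3 = 20.
Final offense level: 20.
Criminal history: 11 prior points → Category C (8+).
Level 20 falls in the 19-22 band.
Grid: Level 19-22 × Category C = 1740-2040 days.

1740-2040 days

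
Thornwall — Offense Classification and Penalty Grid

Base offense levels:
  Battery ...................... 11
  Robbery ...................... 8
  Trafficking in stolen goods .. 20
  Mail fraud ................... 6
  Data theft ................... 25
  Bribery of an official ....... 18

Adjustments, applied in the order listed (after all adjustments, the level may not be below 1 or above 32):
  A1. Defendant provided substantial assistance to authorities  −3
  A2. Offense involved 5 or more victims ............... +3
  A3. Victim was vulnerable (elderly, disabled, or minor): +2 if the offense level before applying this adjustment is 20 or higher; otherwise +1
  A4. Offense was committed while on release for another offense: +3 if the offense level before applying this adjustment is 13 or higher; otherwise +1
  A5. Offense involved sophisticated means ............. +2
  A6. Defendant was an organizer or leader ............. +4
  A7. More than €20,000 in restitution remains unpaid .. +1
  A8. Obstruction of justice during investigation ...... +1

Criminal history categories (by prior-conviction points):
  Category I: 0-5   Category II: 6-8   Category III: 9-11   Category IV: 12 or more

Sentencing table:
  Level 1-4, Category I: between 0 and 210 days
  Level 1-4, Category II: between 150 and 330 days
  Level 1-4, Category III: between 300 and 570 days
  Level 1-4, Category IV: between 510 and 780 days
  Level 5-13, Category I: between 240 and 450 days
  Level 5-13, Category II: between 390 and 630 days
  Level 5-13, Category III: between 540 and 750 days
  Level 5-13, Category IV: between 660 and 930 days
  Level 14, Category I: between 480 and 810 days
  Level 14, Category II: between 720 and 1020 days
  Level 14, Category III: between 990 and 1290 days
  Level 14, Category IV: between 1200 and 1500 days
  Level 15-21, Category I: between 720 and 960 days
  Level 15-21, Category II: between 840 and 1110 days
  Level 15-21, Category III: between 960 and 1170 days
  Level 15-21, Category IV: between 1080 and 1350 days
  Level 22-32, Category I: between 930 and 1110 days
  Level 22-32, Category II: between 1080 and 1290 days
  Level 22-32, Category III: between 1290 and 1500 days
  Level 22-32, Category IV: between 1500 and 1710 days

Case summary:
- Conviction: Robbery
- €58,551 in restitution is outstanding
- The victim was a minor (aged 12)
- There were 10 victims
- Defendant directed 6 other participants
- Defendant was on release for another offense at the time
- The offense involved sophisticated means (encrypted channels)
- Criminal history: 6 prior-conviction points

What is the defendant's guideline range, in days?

840-1110 days

Base offense level for robbery: 8.
A1 does not apply.
A2 applies: 8 + 3 = 11.
A3 applies (level before this adjustment is 11 < 20, so +1): 11 + 1 = 12.
A4 applies (level before this adjustment is 12 < 13, so +1): 12 + 1 = 13.
A5 applies: 13 + 2 = 15.
A6 applies: 15 + 4 = 19.
A7 applies: 19 + 1 = 20.
A8 does not apply.
Final offense level: 20.
Criminal history: 6 prior points → Category II (6-8).
Level 20 falls in the 15-21 band.
Grid: Level 15-21 × Category II = 840-1110 days.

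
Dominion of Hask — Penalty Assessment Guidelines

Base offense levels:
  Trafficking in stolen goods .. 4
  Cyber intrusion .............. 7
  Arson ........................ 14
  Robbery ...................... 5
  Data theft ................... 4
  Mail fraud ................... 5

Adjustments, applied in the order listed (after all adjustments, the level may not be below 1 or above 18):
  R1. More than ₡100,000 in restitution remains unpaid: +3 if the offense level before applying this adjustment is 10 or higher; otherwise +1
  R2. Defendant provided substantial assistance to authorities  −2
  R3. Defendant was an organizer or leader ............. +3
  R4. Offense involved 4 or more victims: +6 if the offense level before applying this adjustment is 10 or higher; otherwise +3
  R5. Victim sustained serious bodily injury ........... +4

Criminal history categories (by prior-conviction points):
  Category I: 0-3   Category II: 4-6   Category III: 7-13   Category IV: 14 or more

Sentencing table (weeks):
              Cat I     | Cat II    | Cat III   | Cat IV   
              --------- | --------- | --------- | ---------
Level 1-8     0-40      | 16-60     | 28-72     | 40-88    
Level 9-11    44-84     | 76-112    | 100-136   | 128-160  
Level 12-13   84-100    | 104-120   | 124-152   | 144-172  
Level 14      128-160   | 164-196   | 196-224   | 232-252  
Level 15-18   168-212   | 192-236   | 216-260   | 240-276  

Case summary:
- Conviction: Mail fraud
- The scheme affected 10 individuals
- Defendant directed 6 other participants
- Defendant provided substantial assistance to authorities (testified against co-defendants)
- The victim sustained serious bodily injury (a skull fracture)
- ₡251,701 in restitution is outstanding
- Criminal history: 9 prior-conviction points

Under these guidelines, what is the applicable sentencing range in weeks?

Base offense level for mail fraud: 5.
R1 applies (level before this adjustment is 5 < 10, so +1): 5 + 1 = 6.
R2 applies: 6 − 2 = 4.
R3 applies: 4 + 3 = 7.
R4 applies (level before this adjustment is 7 < 10, so +3): 7 + 3 = 10.
R5 applies: 10 + 4 = 14.
Final offense level: 14.
Criminal history: 9 prior points → Category III (7-13).
Level 14 falls in the 14 band.
Grid: Level 14 × Category III = 196-224 weeks.

196-224 weeks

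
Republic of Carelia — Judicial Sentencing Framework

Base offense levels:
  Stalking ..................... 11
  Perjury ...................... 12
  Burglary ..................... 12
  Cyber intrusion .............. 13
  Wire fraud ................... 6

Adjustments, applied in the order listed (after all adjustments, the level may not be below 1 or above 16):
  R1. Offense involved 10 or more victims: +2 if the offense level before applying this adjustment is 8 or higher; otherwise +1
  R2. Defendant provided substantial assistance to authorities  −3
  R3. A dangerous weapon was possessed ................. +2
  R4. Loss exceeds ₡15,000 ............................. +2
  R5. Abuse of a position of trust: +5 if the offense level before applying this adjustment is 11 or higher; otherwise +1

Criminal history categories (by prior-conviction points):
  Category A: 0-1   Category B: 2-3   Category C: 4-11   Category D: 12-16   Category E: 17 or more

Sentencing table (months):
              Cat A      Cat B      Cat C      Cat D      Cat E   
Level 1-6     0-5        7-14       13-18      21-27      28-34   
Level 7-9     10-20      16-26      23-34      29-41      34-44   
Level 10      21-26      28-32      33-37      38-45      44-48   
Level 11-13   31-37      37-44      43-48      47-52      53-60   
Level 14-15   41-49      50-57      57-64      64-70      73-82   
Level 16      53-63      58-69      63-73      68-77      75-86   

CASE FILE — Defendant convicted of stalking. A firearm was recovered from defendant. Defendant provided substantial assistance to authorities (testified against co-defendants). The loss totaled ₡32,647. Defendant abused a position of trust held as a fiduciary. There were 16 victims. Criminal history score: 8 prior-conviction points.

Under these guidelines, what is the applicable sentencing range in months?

63-73 months

Base offense level for stalking: 11.
R1 applies (level before this adjustment is 11 ≥ 8, so +2): 11 + 2 = 13.
R2 applies: 13 − 3 = 10.
R3 applies: 10 + 2 = 12.
R4 applies: 12 + 2 = 14.
R5 applies (level before this adjustment is 14 ≥ 11, so +5): 14 + 5 = 19.
Level 19 exceeds the maximum of 16; capped at 16.
Final offense level: 16.
Criminal history: 8 prior points → Category C (4-11).
Level 16 falls in the 16 band.
Grid: Level 16 × Category C = 63-73 months.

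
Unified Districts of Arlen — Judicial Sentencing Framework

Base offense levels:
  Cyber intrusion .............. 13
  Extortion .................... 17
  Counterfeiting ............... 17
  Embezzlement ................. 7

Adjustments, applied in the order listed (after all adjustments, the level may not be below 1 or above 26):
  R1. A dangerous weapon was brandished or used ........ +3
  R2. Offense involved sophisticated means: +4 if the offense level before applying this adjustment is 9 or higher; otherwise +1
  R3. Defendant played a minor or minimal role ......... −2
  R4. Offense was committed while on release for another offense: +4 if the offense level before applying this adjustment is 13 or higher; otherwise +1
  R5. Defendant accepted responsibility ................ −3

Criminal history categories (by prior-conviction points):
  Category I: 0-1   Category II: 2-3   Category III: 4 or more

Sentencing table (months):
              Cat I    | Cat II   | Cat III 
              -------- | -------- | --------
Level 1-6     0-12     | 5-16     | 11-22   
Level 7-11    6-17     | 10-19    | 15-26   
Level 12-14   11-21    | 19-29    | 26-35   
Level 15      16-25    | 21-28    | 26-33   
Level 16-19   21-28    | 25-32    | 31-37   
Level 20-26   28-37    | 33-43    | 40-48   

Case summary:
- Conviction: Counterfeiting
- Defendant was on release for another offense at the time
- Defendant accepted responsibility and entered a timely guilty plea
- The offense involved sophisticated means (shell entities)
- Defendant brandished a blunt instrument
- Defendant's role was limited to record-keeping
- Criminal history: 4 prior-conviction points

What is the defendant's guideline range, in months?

Base offense level for counterfeiting: 17.
R1 applies: 17 + 3 = 20.
R2 applies (level before this adjustment is 20 ≥ 9, so +4): 20 + 4 = 24.
R3 applies: 24 − 2 = 22.
R4 applies (level before this adjustment is 22 ≥ 13, so +4): 22 + 4 = 26.
R5 applies: 26 − 3 = 23.
Final offense level: 23.
Criminal history: 4 prior points → Category III (4+).
Level 23 falls in the 20-26 band.
Grid: Level 20-26 × Category III = 40-48 months.

40-48 months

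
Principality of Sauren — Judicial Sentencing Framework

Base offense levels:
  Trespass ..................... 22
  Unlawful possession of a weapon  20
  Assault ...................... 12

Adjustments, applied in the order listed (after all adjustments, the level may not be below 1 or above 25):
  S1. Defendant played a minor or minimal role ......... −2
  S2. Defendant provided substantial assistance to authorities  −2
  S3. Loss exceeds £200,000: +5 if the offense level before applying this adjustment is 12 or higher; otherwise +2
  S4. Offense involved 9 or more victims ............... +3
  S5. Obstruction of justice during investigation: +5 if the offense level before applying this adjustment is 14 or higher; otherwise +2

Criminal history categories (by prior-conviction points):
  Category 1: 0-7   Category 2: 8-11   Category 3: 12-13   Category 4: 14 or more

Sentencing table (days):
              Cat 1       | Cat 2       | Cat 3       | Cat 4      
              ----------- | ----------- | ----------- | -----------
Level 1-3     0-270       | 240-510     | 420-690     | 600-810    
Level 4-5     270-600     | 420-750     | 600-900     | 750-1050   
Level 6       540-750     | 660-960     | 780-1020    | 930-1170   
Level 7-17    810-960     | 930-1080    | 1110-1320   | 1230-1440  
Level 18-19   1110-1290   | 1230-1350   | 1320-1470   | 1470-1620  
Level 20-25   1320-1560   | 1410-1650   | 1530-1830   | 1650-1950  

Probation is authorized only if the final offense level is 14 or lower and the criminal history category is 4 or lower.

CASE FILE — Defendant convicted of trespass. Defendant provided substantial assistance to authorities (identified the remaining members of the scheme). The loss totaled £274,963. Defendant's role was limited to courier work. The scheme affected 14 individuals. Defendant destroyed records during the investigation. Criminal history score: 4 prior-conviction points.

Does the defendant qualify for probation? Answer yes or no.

No

Base offense level for trespass: 22.
S1 applies: 22 − 2 = 20.
S2 applies: 20 − 2 = 18.
S3 applies (level before this adjustment is 18 ≥ 12, so +5): 18 + 5 = 23.
S4 applies: 23 + 3 = 26.
S5 applies (level before this adjustment is 26 ≥ 14, so +5): 26 + 5 = 31.
Level 31 exceeds the maximum of 25; capped at 25.
Final offense level: 25.
Criminal history: 4 prior points → Category 1 (0-7).
Level 25 falls in the 20-25 band.
Grid: Level 20-25 × Category 1 = 1320-1560 days.
Probation check: level 25 > 14 and category 1 ≤ 4 → not eligible.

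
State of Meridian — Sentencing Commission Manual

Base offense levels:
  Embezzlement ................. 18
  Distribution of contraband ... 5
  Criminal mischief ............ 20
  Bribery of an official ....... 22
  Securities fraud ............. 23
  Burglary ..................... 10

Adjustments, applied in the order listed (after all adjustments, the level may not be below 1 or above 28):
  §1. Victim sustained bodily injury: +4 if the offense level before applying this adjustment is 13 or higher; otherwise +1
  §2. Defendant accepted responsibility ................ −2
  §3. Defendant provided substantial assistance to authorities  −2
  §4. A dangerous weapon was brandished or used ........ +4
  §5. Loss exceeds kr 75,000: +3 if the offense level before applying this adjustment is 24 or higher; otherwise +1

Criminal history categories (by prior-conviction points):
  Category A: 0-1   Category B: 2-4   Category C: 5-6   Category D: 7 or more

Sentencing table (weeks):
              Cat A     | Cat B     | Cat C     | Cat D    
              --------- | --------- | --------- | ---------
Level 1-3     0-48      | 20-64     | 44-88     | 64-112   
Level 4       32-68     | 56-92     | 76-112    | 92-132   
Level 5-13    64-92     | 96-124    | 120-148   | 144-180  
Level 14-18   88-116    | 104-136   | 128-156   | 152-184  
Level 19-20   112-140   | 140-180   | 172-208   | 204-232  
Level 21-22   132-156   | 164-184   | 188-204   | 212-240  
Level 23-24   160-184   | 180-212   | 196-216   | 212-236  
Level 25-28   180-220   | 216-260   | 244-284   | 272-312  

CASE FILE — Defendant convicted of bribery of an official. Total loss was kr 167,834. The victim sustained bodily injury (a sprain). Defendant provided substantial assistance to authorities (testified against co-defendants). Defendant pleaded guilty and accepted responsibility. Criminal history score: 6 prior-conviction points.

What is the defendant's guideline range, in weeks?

196-216 weeks

Base offense level for bribery of an official: 22.
§1 applies (level before this adjustment is 22 ≥ 13, so +4): 22 + 4 = 26.
§2 applies: 26 − 2 = 24.
§3 applies: 24 − 2 = 22.
§4 does not apply.
§5 applies (level before this adjustment is 22 < 24, so +1): 22 + 1 = 23.
Final offense level: 23.
Criminal history: 6 prior points → Category C (5-6).
Level 23 falls in the 23-24 band.
Grid: Level 23-24 × Category C = 196-216 weeks.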